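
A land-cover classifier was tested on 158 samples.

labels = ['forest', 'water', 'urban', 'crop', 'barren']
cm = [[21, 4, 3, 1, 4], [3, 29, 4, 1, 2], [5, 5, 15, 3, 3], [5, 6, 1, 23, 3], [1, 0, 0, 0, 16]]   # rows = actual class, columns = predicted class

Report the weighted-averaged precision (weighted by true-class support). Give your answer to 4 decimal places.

Per-class precision (TP/(TP+FP)):
  forest: TP=21, FP=3+5+5+1=14 → 21/35 = 0.60000
  water: TP=29, FP=4+5+6+0=15 → 29/44 = 0.65909
  urban: TP=15, FP=3+4+1+0=8 → 15/23 = 0.65217
  crop: TP=23, FP=1+1+3+0=5 → 23/28 = 0.82143
  barren: TP=16, FP=4+2+3+3=12 → 16/28 = 0.57143
Weighted-precision = Σ (supportᵢ/N)·precisionᵢ with N=158: (33/158)·0.60000 + (39/158)·0.65909 + (31/158)·0.65217 + (38/158)·0.82143 + (17/158)·0.57143 = 0.6750

0.6750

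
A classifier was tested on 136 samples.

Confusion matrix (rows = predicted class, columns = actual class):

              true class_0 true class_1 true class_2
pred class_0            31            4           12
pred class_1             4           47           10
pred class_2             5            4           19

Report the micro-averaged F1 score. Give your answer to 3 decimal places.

0.713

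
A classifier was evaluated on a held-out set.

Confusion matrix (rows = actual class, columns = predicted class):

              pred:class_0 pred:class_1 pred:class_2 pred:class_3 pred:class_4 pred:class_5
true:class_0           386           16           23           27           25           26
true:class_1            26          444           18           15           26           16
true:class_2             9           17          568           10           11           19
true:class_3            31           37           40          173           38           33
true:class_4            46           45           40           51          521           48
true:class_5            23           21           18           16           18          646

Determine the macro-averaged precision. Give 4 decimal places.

0.7562

Per-class precision (TP/(TP+FP)):
  class_0: TP=386, FP=26+9+31+46+23=135 → 386/521 = 0.74088
  class_1: TP=444, FP=16+17+37+45+21=136 → 444/580 = 0.76552
  class_2: TP=568, FP=23+18+40+40+18=139 → 568/707 = 0.80339
  class_3: TP=173, FP=27+15+10+51+16=119 → 173/292 = 0.59247
  class_4: TP=521, FP=25+26+11+38+18=118 → 521/639 = 0.81534
  class_5: TP=646, FP=26+16+19+33+48=142 → 646/788 = 0.81980
Macro-precision = mean = (0.74088 + 0.76552 + 0.80339 + 0.59247 + 0.81534 + 0.81980) / 6 = 0.7562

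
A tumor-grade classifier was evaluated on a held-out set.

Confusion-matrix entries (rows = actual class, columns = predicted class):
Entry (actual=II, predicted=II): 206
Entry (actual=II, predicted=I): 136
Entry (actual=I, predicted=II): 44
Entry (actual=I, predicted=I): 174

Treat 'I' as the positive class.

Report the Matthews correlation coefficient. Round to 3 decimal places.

0.393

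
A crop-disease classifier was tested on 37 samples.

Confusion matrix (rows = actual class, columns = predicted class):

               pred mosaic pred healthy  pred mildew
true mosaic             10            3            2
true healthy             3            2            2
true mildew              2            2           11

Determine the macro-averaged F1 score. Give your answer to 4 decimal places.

Per-class F1 score (2·TP/(2·TP+FP+FN)):
  mosaic: TP=10, FP=3+2=5, FN=3+2=5 → 20/30 = 0.66667
  healthy: TP=2, FP=3+2=5, FN=3+2=5 → 4/14 = 0.28571
  mildew: TP=11, FP=2+2=4, FN=2+2=4 → 22/30 = 0.73333
Macro-F1 score = mean = (0.66667 + 0.28571 + 0.73333) / 3 = 0.5619

0.5619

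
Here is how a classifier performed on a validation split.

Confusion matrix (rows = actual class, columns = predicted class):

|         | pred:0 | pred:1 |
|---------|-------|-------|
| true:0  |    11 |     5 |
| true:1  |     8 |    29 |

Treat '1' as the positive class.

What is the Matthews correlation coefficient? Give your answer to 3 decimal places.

0.451

MCC = (TP·TN − FP·FN) / √((TP+FP)(TP+FN)(TN+FP)(TN+FN))
Numerator = 29·11 − 5·8 = 279
Denominator = √(34·37·16·19) = √382432 = 618.4109
MCC = 279 / 618.4109 = 0.451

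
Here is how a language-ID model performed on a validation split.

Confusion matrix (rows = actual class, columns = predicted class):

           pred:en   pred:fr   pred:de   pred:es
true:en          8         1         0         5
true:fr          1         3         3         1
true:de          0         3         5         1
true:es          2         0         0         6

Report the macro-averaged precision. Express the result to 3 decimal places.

0.561

Per-class precision (TP/(TP+FP)):
  en: TP=8, FP=1+0+2=3 → 8/11 = 0.7273
  fr: TP=3, FP=1+3+0=4 → 3/7 = 0.4286
  de: TP=5, FP=0+3+0=3 → 5/8 = 0.6250
  es: TP=6, FP=5+1+1=7 → 6/13 = 0.4615
Macro-precision = mean = (0.7273 + 0.4286 + 0.6250 + 0.4615) / 4 = 0.561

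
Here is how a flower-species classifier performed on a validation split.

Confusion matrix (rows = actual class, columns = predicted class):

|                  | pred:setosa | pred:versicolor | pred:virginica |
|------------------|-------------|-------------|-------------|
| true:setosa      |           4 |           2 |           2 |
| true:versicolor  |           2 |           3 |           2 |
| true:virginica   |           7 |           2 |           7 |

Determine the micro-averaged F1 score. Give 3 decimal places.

0.452

Micro-averaging pools counts across classes: ΣTP=14, ΣFP=17, ΣFN=17.
Micro-F1 score = 2·TP/(2·TP+FP+FN) on pooled counts = 0.452 (equals overall accuracy in single-label multiclass).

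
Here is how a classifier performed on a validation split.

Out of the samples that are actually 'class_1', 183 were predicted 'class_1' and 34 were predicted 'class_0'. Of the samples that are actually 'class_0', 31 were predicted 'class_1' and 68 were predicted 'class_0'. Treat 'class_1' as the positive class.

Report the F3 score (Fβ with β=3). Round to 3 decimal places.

Fβ = (1+β²)·TP / ((1+β²)·TP + β²·FN + FP), with β²=9
= 10·183 / (10·183 + 9·34 + 31) = 0.844

0.844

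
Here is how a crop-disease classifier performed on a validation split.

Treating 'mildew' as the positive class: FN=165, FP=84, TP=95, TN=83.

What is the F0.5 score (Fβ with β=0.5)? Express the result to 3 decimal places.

0.487

Fβ = (1+β²)·TP / ((1+β²)·TP + β²·FN + FP), with β²=1/4
= 1.25·95 / (1.25·95 + 0.25·165 + 84) = 0.487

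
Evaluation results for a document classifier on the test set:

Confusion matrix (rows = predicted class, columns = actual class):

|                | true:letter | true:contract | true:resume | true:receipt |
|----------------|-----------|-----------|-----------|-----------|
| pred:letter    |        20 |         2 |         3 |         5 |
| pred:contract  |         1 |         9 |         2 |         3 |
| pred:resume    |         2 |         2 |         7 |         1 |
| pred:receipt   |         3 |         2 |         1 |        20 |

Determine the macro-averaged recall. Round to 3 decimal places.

0.649

Per-class recall (TP/(TP+FN)):
  letter: TP=20, FN=1+2+3=6 → 20/26 = 0.7692
  contract: TP=9, FN=2+2+2=6 → 9/15 = 0.6000
  resume: TP=7, FN=3+2+1=6 → 7/13 = 0.5385
  receipt: TP=20, FN=5+3+1=9 → 20/29 = 0.6897
Macro-recall = mean = (0.7692 + 0.6000 + 0.5385 + 0.6897) / 4 = 0.649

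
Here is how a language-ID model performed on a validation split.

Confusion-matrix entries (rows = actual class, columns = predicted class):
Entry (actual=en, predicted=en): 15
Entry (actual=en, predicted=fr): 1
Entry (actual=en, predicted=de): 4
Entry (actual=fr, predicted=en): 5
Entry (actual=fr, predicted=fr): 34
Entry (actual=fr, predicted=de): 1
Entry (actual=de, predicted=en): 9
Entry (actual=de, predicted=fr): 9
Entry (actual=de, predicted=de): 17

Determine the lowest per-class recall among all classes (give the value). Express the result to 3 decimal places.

Per-class recall (TP/(TP+FN)):
  en: TP=15, FN=1+4=5 → 15/20 = 0.7500
  fr: TP=34, FN=5+1=6 → 34/40 = 0.8500
  de: TP=17, FN=9+9=18 → 17/35 = 0.4857
Lowest is class 'de' with recall = 0.486.

0.486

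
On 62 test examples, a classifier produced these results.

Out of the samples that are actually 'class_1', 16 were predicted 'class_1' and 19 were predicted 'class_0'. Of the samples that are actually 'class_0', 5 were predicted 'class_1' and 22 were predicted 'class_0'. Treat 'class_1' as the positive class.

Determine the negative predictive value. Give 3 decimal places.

0.537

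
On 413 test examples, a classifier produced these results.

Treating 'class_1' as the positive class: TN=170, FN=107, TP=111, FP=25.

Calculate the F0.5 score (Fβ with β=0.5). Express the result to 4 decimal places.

0.7283

Fβ = (1+β²)·TP / ((1+β²)·TP + β²·FN + FP), with β²=1/4
= 1.25·111 / (1.25·111 + 0.25·107 + 25) = 0.7283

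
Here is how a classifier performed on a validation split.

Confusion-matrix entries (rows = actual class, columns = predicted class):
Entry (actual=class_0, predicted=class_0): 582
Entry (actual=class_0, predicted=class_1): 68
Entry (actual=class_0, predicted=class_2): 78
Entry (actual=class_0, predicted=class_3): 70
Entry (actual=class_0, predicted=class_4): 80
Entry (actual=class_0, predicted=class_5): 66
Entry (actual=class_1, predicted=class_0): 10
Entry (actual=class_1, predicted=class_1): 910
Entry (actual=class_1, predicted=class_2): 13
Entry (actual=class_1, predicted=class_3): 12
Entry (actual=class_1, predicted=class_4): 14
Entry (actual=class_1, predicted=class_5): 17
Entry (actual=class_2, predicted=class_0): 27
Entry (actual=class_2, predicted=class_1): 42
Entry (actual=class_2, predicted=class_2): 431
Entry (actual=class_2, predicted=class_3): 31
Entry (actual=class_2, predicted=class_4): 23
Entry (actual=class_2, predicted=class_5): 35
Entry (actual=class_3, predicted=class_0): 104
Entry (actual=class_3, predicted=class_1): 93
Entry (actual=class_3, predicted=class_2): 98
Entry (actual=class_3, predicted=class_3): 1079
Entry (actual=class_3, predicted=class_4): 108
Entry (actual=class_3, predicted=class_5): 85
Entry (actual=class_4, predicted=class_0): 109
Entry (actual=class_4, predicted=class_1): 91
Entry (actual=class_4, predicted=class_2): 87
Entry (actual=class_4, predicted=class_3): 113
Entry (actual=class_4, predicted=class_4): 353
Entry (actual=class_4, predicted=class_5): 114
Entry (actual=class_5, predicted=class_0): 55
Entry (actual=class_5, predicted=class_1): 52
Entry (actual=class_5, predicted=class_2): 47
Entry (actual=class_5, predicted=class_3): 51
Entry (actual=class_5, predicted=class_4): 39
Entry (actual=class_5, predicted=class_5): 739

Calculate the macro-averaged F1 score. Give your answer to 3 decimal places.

0.672

Per-class F1 score (2·TP/(2·TP+FP+FN)):
  class_0: TP=582, FP=10+27+104+109+55=305, FN=68+78+70+80+66=362 → 1164/1831 = 0.6357
  class_1: TP=910, FP=68+42+93+91+52=346, FN=10+13+12+14+17=66 → 1820/2232 = 0.8154
  class_2: TP=431, FP=78+13+98+87+47=323, FN=27+42+31+23+35=158 → 862/1343 = 0.6418
  class_3: TP=1079, FP=70+12+31+113+51=277, FN=104+93+98+108+85=488 → 2158/2923 = 0.7383
  class_4: TP=353, FP=80+14+23+108+39=264, FN=109+91+87+113+114=514 → 706/1484 = 0.4757
  class_5: TP=739, FP=66+17+35+85+114=317, FN=55+52+47+51+39=244 → 1478/2039 = 0.7249
Macro-F1 score = mean = (0.6357 + 0.8154 + 0.6418 + 0.7383 + 0.4757 + 0.7249) / 6 = 0.672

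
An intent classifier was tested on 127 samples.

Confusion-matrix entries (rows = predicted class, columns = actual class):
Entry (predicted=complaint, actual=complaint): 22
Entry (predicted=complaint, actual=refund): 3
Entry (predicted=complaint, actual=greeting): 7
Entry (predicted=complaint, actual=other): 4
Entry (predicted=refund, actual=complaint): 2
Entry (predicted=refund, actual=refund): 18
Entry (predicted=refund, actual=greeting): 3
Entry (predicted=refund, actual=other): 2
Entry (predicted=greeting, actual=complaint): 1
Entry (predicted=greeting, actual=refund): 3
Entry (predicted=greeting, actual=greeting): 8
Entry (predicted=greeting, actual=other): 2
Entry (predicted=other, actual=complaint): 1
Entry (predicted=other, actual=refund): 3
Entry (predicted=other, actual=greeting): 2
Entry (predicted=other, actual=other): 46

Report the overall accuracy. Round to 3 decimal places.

Accuracy = trace / total = (22+18+8+46=94) / 127 = 94/127 = 0.740

0.740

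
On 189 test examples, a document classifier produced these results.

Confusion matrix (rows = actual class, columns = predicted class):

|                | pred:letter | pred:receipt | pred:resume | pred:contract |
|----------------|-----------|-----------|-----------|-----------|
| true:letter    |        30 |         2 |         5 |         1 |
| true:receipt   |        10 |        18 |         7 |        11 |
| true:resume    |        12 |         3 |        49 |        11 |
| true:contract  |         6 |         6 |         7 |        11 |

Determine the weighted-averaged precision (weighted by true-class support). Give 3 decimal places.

0.592

Per-class precision (TP/(TP+FP)):
  letter: TP=30, FP=10+12+6=28 → 30/58 = 0.5172
  receipt: TP=18, FP=2+3+6=11 → 18/29 = 0.6207
  resume: TP=49, FP=5+7+7=19 → 49/68 = 0.7206
  contract: TP=11, FP=1+11+11=23 → 11/34 = 0.3235
Weighted-precision = Σ (supportᵢ/N)·precisionᵢ with N=189: (38/189)·0.5172 + (46/189)·0.6207 + (75/189)·0.7206 + (30/189)·0.3235 = 0.592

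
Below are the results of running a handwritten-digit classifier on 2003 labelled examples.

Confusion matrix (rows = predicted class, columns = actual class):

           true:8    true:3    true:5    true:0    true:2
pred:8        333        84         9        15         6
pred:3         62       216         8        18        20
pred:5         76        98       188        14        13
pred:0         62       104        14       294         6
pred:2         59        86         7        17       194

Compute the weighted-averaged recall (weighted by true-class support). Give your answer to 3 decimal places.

0.612

Per-class recall (TP/(TP+FN)):
  8: TP=333, FN=62+76+62+59=259 → 333/592 = 0.5625
  3: TP=216, FN=84+98+104+86=372 → 216/588 = 0.3673
  5: TP=188, FN=9+8+14+7=38 → 188/226 = 0.8319
  0: TP=294, FN=15+18+14+17=64 → 294/358 = 0.8212
  2: TP=194, FN=6+20+13+6=45 → 194/239 = 0.8117
Weighted-recall = Σ (supportᵢ/N)·recallᵢ with N=2003: (592/2003)·0.5625 + (588/2003)·0.3673 + (226/2003)·0.8319 + (358/2003)·0.8212 + (239/2003)·0.8117 = 0.612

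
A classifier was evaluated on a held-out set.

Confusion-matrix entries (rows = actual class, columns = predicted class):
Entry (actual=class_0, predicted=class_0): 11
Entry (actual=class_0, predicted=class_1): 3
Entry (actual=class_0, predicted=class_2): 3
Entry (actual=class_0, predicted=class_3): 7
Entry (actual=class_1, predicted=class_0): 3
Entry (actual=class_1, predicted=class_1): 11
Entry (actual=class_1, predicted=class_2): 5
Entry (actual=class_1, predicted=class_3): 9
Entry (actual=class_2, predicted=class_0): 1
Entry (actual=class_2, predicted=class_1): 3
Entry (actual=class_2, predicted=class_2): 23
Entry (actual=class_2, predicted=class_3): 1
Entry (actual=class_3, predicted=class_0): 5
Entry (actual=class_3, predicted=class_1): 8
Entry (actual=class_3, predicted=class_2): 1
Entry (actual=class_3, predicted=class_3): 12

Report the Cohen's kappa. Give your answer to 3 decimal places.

Observed agreement pₒ = trace/N = 57/106 = 0.5377
Expected agreement pₑ = Σ (rowᵢ·colᵢ)/N² = (24·20 + 28·25 + 28·32 + 26·29)/106² = 0.2519
κ = (pₒ − pₑ)/(1 − pₑ) = (0.5377 − 0.2519)/(1 − 0.2519) = 0.382

0.382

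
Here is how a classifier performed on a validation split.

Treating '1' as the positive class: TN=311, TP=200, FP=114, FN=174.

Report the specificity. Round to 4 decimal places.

Specificity = TN/(TN+FP) = 311/(311+114) = 0.7318

0.7318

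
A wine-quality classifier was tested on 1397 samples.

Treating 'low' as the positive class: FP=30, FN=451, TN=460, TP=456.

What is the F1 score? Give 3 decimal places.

Precision = TP/(TP+FP) = 456/486 = 0.9383
Recall = TP/(TP+FN) = 456/907 = 0.5028
F1 = 2·TP/(2·TP+FP+FN) = 912/1393 = 0.655

0.655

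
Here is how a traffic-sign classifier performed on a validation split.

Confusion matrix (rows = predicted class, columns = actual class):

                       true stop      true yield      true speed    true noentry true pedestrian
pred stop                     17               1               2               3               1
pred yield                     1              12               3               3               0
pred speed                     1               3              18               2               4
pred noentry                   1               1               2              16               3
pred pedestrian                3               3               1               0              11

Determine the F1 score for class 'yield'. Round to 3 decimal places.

One-vs-rest for 'yield': TP = diagonal; FP = other classes predicted 'yield'; FN = 'yield' predicted as other.
F1 score = 2·TP/(2·TP+FP+FN).
yield: TP=12, FP=1+3+3+0=7, FN=1+3+1+3=8 → 24/39 = 0.6154

0.615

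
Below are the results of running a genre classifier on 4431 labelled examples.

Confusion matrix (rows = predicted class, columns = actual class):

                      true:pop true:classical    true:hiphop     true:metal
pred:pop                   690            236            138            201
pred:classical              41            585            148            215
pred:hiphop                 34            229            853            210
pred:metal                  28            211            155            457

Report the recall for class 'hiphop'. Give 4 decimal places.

0.6592

recall = TP/(TP+FN).
hiphop: TP=853, FN=138+148+155=441 → 853/1294 = 0.65920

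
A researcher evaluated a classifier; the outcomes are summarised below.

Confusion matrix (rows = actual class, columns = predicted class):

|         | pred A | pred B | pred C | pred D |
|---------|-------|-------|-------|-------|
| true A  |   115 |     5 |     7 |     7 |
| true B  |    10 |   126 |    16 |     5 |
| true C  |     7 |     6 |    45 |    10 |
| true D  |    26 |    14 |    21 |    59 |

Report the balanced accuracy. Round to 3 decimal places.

Balanced accuracy = mean of per-class recall.
  A: recall = 115/134 = 0.8582
  B: recall = 126/157 = 0.8025
  C: recall = 45/68 = 0.6618
  D: recall = 59/120 = 0.4917
Mean = (0.8582 + 0.8025 + 0.6618 + 0.4917) / 4 = 0.704

0.704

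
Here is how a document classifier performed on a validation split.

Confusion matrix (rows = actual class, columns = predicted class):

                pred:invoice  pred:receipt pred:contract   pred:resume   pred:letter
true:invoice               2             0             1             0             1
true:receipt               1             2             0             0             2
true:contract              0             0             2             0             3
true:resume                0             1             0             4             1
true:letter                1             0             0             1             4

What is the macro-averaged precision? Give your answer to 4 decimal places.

0.5994

Per-class precision (TP/(TP+FP)):
  invoice: TP=2, FP=1+0+0+1=2 → 2/4 = 0.50000
  receipt: TP=2, FP=0+0+1+0=1 → 2/3 = 0.66667
  contract: TP=2, FP=1+0+0+0=1 → 2/3 = 0.66667
  resume: TP=4, FP=0+0+0+1=1 → 4/5 = 0.80000
  letter: TP=4, FP=1+2+3+1=7 → 4/11 = 0.36364
Macro-precision = mean = (0.50000 + 0.66667 + 0.66667 + 0.80000 + 0.36364) / 5 = 0.5994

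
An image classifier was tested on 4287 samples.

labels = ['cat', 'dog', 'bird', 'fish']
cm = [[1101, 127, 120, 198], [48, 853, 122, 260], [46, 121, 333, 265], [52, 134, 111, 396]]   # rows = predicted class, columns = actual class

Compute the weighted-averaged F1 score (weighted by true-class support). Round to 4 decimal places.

0.6120

Per-class F1 score (2·TP/(2·TP+FP+FN)):
  cat: TP=1101, FP=127+120+198=445, FN=48+46+52=146 → 2202/2793 = 0.78840
  dog: TP=853, FP=48+122+260=430, FN=127+121+134=382 → 1706/2518 = 0.67752
  bird: TP=333, FP=46+121+265=432, FN=120+122+111=353 → 666/1451 = 0.45899
  fish: TP=396, FP=52+134+111=297, FN=198+260+265=723 → 792/1812 = 0.43709
Weighted-F1 score = Σ (supportᵢ/N)·F1 scoreᵢ with N=4287: (1247/4287)·0.78840 + (1235/4287)·0.67752 + (686/4287)·0.45899 + (1119/4287)·0.43709 = 0.6120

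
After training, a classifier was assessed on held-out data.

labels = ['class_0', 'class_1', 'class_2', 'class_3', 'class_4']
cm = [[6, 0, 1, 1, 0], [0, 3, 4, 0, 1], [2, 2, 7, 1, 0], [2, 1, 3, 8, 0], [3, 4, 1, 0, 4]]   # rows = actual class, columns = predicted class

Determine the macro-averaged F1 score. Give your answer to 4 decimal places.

Per-class F1 score (2·TP/(2·TP+FP+FN)):
  class_0: TP=6, FP=0+2+2+3=7, FN=0+1+1+0=2 → 12/21 = 0.57143
  class_1: TP=3, FP=0+2+1+4=7, FN=0+4+0+1=5 → 6/18 = 0.33333
  class_2: TP=7, FP=1+4+3+1=9, FN=2+2+1+0=5 → 14/28 = 0.50000
  class_3: TP=8, FP=1+0+1+0=2, FN=2+1+3+0=6 → 16/24 = 0.66667
  class_4: TP=4, FP=0+1+0+0=1, FN=3+4+1+0=8 → 8/17 = 0.47059
Macro-F1 score = mean = (0.57143 + 0.33333 + 0.50000 + 0.66667 + 0.47059) / 5 = 0.5084

0.5084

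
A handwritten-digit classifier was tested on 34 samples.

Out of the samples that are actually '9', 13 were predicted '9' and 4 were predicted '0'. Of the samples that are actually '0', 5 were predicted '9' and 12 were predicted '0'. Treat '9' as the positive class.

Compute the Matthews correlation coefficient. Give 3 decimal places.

0.471

MCC = (TP·TN − FP·FN) / √((TP+FP)(TP+FN)(TN+FP)(TN+FN))
Numerator = 13·12 − 5·4 = 136
Denominator = √(18·17·17·16) = √83232 = 288.4996
MCC = 136 / 288.4996 = 0.471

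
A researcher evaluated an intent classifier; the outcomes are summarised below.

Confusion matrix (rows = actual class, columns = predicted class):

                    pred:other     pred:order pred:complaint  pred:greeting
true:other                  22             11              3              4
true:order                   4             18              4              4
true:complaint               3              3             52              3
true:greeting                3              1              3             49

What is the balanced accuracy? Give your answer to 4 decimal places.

0.7194

Balanced accuracy = mean of per-class recall.
  other: recall = 22/40 = 0.55000
  order: recall = 18/30 = 0.60000
  complaint: recall = 52/61 = 0.85246
  greeting: recall = 49/56 = 0.87500
Mean = (0.55000 + 0.60000 + 0.85246 + 0.87500) / 4 = 0.7194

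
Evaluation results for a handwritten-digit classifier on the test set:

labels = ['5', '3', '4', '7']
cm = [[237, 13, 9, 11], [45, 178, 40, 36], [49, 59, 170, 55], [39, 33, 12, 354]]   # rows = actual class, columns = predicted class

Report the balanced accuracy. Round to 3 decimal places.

0.698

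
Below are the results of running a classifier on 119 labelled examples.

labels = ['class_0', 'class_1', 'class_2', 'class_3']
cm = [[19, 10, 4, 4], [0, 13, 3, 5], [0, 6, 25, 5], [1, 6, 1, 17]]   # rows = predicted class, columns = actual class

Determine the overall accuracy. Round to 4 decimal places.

0.6218

Accuracy = trace / total = (19+13+25+17=74) / 119 = 74/119 = 0.6218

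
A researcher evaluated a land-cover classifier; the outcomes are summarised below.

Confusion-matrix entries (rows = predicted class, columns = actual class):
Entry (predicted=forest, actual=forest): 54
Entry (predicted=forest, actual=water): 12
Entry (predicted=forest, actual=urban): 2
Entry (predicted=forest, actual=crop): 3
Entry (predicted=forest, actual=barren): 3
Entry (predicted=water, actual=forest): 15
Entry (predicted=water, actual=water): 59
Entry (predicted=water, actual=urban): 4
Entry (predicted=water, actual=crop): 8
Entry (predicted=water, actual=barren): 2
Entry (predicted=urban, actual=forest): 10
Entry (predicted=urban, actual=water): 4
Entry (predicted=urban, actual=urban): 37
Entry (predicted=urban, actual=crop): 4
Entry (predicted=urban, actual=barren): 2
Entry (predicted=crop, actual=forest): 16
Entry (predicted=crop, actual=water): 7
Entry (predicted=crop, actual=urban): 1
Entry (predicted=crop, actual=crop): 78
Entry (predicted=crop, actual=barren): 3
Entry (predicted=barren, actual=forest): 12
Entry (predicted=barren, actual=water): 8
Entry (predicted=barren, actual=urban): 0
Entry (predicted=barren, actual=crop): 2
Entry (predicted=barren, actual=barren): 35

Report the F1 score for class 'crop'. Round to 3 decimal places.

0.780

One-vs-rest for 'crop': TP = diagonal; FP = other classes predicted 'crop'; FN = 'crop' predicted as other.
F1 score = 2·TP/(2·TP+FP+FN).
crop: TP=78, FP=16+7+1+3=27, FN=3+8+4+2=17 → 156/200 = 0.7800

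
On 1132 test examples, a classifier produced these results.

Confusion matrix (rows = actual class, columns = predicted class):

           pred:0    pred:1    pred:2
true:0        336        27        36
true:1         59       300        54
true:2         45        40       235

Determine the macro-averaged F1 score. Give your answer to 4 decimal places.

0.7663

Per-class F1 score (2·TP/(2·TP+FP+FN)):
  0: TP=336, FP=59+45=104, FN=27+36=63 → 672/839 = 0.80095
  1: TP=300, FP=27+40=67, FN=59+54=113 → 600/780 = 0.76923
  2: TP=235, FP=36+54=90, FN=45+40=85 → 470/645 = 0.72868
Macro-F1 score = mean = (0.80095 + 0.76923 + 0.72868) / 3 = 0.7663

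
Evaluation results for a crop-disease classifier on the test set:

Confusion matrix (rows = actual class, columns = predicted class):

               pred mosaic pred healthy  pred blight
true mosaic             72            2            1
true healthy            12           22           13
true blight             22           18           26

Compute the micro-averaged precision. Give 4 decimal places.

0.6383

Micro-averaging pools counts across classes: ΣTP=120, ΣFP=68, ΣFN=68.
Micro-precision = TP/(TP+FP) on pooled counts = 0.6383 (equals overall accuracy in single-label multiclass).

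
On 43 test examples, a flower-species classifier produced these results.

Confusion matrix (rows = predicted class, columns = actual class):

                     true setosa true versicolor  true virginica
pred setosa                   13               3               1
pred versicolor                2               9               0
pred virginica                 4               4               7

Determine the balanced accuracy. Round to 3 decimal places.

Balanced accuracy = mean of per-class recall.
  setosa: recall = 13/19 = 0.6842
  versicolor: recall = 9/16 = 0.5625
  virginica: recall = 7/8 = 0.8750
Mean = (0.6842 + 0.5625 + 0.8750) / 3 = 0.707

0.707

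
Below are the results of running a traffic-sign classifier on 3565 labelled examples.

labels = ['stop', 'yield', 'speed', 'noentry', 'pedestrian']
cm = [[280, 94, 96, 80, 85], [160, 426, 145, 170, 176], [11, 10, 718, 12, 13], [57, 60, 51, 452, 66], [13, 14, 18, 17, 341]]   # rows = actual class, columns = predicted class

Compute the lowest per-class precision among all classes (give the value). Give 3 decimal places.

0.501

Per-class precision (TP/(TP+FP)):
  stop: TP=280, FP=160+11+57+13=241 → 280/521 = 0.5374
  yield: TP=426, FP=94+10+60+14=178 → 426/604 = 0.7053
  speed: TP=718, FP=96+145+51+18=310 → 718/1028 = 0.6984
  noentry: TP=452, FP=80+170+12+17=279 → 452/731 = 0.6183
  pedestrian: TP=341, FP=85+176+13+66=340 → 341/681 = 0.5007
Lowest is class 'pedestrian' with precision = 0.501.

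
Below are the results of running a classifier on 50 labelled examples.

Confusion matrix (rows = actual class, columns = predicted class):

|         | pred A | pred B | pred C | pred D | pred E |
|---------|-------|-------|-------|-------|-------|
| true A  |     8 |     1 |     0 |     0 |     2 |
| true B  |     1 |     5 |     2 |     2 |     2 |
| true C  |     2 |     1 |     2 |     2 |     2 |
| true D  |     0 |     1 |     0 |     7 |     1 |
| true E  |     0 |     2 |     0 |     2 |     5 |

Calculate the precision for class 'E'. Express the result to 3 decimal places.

0.417

Treat 'E' as positive and all other classes as negative.
precision = TP/(TP+FP).
E: TP=5, FP=2+2+2+1=7 → 5/12 = 0.4167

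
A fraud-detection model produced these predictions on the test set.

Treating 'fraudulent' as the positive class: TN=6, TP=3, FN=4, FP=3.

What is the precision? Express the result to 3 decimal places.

0.500

Precision = TP/(TP+FP) = 3/(3+3) = 3/6 = 0.500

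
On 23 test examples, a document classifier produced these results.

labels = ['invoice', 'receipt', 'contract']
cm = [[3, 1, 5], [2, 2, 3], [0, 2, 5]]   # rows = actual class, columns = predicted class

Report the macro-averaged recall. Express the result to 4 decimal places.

Per-class recall (TP/(TP+FN)):
  invoice: TP=3, FN=1+5=6 → 3/9 = 0.33333
  receipt: TP=2, FN=2+3=5 → 2/7 = 0.28571
  contract: TP=5, FN=0+2=2 → 5/7 = 0.71429
Macro-recall = mean = (0.33333 + 0.28571 + 0.71429) / 3 = 0.4444

0.4444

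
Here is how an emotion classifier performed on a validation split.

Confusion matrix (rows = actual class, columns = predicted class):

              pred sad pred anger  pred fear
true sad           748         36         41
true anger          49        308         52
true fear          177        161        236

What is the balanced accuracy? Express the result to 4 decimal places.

0.6903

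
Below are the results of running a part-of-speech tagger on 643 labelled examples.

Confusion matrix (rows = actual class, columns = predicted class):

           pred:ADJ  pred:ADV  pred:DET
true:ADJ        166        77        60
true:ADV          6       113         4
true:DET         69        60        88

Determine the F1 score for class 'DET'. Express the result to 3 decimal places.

0.477

F1 score = 2·TP/(2·TP+FP+FN).
DET: TP=88, FP=60+4=64, FN=69+60=129 → 176/369 = 0.4770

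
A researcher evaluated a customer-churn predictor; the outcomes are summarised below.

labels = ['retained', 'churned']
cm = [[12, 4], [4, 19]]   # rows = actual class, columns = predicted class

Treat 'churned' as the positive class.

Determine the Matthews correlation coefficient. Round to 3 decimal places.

MCC = (TP·TN − FP·FN) / √((TP+FP)(TP+FN)(TN+FP)(TN+FN))
Numerator = 19·12 − 4·4 = 212
Denominator = √(23·23·16·16) = √135424 = 368.0000
MCC = 212 / 368.0000 = 0.576

0.576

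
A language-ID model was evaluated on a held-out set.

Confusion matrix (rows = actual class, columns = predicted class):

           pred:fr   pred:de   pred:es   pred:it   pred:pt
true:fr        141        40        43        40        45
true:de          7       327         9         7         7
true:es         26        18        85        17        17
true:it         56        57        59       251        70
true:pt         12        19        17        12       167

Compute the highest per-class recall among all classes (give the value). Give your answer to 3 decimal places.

0.916

Per-class recall (TP/(TP+FN)):
  fr: TP=141, FN=40+43+40+45=168 → 141/309 = 0.4563
  de: TP=327, FN=7+9+7+7=30 → 327/357 = 0.9160
  es: TP=85, FN=26+18+17+17=78 → 85/163 = 0.5215
  it: TP=251, FN=56+57+59+70=242 → 251/493 = 0.5091
  pt: TP=167, FN=12+19+17+12=60 → 167/227 = 0.7357
Highest is class 'de' with recall = 0.916.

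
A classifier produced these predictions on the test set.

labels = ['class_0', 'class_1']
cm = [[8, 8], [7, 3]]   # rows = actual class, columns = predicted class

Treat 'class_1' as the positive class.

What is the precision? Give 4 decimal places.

0.2727

Precision = TP/(TP+FP) = 3/(3+8) = 3/11 = 0.2727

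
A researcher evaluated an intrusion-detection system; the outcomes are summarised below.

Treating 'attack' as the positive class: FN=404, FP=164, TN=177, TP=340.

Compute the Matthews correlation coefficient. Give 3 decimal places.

MCC = (TP·TN − FP·FN) / √((TP+FP)(TP+FN)(TN+FP)(TN+FN))
Numerator = 340·177 − 164·404 = -6076
Denominator = √(504·744·341·581) = √74290620096 = 272563.0571
MCC = -6076 / 272563.0571 = -0.022

-0.022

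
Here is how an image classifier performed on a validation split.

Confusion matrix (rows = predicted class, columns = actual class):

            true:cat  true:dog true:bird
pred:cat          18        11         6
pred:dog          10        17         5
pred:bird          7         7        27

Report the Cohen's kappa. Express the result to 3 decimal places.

Observed agreement pₒ = trace/N = 62/108 = 0.5741
Expected agreement pₑ = Σ (rowᵢ·colᵢ)/N² = (35·35 + 35·32 + 38·41)/108² = 0.3346
κ = (pₒ − pₑ)/(1 − pₑ) = (0.5741 − 0.3346)/(1 − 0.3346) = 0.360

0.360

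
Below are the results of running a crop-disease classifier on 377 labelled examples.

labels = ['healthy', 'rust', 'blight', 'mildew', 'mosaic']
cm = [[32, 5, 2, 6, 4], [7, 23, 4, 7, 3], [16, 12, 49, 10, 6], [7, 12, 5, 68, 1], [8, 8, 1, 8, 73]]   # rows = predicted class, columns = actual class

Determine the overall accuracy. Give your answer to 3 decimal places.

0.650

Accuracy = trace / total = (32+23+49+68+73=245) / 377 = 245/377 = 0.650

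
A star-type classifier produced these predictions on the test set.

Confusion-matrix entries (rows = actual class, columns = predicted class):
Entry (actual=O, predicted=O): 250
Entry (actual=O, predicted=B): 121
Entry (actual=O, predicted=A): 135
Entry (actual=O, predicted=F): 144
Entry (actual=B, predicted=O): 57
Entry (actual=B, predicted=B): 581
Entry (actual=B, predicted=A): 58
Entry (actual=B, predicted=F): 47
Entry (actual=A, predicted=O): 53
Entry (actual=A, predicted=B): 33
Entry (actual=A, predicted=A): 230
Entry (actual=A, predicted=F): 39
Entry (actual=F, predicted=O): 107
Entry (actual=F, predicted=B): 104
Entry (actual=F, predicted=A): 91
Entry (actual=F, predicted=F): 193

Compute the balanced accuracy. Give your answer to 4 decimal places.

Balanced accuracy = mean of per-class recall.
  O: recall = 250/650 = 0.38462
  B: recall = 581/743 = 0.78197
  A: recall = 230/355 = 0.64789
  F: recall = 193/495 = 0.38990
Mean = (0.38462 + 0.78197 + 0.64789 + 0.38990) / 4 = 0.5511

0.5511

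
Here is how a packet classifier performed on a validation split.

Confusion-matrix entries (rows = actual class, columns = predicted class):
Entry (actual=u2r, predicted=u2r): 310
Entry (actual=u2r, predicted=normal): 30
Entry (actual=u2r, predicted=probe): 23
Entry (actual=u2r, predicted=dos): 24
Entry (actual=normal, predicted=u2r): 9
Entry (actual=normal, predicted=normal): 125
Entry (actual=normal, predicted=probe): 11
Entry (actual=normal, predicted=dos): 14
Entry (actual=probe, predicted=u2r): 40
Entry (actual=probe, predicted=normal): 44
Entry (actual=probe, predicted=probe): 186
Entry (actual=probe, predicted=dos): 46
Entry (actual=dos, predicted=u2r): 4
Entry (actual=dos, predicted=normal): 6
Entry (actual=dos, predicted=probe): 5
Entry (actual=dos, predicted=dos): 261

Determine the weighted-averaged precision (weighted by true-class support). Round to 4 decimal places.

0.7886

Per-class precision (TP/(TP+FP)):
  u2r: TP=310, FP=9+40+4=53 → 310/363 = 0.85399
  normal: TP=125, FP=30+44+6=80 → 125/205 = 0.60976
  probe: TP=186, FP=23+11+5=39 → 186/225 = 0.82667
  dos: TP=261, FP=24+14+46=84 → 261/345 = 0.75652
Weighted-precision = Σ (supportᵢ/N)·precisionᵢ with N=1138: (387/1138)·0.85399 + (159/1138)·0.60976 + (316/1138)·0.82667 + (276/1138)·0.75652 = 0.7886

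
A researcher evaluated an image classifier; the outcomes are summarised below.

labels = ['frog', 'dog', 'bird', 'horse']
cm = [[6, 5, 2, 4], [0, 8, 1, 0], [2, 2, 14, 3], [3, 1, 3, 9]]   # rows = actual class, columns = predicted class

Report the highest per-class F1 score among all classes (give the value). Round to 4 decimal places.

Per-class F1 score (2·TP/(2·TP+FP+FN)):
  frog: TP=6, FP=0+2+3=5, FN=5+2+4=11 → 12/28 = 0.42857
  dog: TP=8, FP=5+2+1=8, FN=0+1+0=1 → 16/25 = 0.64000
  bird: TP=14, FP=2+1+3=6, FN=2+2+3=7 → 28/41 = 0.68293
  horse: TP=9, FP=4+0+3=7, FN=3+1+3=7 → 18/32 = 0.56250
Highest is class 'bird' with F1 score = 0.6829.

0.6829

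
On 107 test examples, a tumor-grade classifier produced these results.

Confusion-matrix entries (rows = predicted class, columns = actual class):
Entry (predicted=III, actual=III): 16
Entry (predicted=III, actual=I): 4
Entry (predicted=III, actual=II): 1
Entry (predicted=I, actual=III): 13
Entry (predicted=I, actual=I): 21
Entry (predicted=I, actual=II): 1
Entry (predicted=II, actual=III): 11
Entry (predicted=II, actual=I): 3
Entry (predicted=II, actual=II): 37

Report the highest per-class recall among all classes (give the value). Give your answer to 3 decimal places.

Per-class recall (TP/(TP+FN)):
  III: TP=16, FN=13+11=24 → 16/40 = 0.4000
  I: TP=21, FN=4+3=7 → 21/28 = 0.7500
  II: TP=37, FN=1+1=2 → 37/39 = 0.9487
Highest is class 'II' with recall = 0.949.

0.949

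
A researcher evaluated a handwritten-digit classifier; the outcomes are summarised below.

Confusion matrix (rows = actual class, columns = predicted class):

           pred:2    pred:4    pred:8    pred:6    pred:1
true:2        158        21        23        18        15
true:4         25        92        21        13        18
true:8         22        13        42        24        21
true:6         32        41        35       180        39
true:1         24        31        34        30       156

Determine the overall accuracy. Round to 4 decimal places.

0.5567

Accuracy = trace / total = (158+92+42+180+156=628) / 1128 = 628/1128 = 0.5567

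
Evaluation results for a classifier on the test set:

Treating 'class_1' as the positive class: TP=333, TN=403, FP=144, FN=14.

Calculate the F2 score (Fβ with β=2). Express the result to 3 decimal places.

Fβ = (1+β²)·TP / ((1+β²)·TP + β²·FN + FP), with β²=4
= 5·333 / (5·333 + 4·14 + 144) = 0.893

0.893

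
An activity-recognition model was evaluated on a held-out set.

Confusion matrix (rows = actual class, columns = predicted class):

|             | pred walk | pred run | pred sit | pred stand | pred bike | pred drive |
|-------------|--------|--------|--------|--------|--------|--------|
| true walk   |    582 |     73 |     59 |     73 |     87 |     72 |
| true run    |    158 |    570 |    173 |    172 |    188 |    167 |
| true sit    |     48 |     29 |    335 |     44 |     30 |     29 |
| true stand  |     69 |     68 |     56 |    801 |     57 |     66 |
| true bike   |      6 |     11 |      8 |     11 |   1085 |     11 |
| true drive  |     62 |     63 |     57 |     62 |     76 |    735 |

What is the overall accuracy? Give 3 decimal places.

0.663

Accuracy = trace / total = (582+570+335+801+1085+735=4108) / 6193 = 4108/6193 = 0.663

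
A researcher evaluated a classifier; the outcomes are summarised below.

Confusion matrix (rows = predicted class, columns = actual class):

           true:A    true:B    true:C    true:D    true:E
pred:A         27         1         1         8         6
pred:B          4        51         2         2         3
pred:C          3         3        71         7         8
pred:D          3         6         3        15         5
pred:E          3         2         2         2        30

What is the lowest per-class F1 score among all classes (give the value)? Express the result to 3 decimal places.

Per-class F1 score (2·TP/(2·TP+FP+FN)):
  A: TP=27, FP=1+1+8+6=16, FN=4+3+3+3=13 → 54/83 = 0.6506
  B: TP=51, FP=4+2+2+3=11, FN=1+3+6+2=12 → 102/125 = 0.8160
  C: TP=71, FP=3+3+7+8=21, FN=1+2+3+2=8 → 142/171 = 0.8304
  D: TP=15, FP=3+6+3+5=17, FN=8+2+7+2=19 → 30/66 = 0.4545
  E: TP=30, FP=3+2+2+2=9, FN=6+3+8+5=22 → 60/91 = 0.6593
Lowest is class 'D' with F1 score = 0.455.

0.455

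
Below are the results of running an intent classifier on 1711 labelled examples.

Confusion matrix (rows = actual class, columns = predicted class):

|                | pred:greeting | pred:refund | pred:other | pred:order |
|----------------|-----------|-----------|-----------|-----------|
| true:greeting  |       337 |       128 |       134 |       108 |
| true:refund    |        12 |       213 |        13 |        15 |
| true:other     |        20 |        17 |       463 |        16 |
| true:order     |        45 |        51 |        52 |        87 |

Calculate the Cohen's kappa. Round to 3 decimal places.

Observed agreement pₒ = trace/N = 1100/1711 = 0.6429
Expected agreement pₑ = Σ (rowᵢ·colᵢ)/N² = (707·414 + 253·409 + 516·662 + 235·226)/1711² = 0.2702
κ = (pₒ − pₑ)/(1 − pₑ) = (0.6429 − 0.2702)/(1 − 0.2702) = 0.511

0.511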